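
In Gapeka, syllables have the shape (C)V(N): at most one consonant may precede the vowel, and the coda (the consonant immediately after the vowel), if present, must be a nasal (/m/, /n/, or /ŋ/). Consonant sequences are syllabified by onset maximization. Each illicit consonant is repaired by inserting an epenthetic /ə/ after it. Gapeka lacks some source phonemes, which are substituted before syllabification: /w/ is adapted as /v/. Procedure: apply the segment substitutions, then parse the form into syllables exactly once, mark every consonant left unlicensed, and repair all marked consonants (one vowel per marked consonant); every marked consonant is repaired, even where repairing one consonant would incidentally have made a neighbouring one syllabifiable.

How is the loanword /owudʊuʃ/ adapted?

Substitution: /w/ → /v/, giving /ovudʊuʃ/.
Under (C)V(N), the unsyllabifiable consonants are /ʃ/ (only a nasal (/m/, /n/, or /ŋ/) is licensed in coda position; onsets are limited to one consonant).
Each unlicensed consonant becomes the onset of a new syllable: /ʃ/ → /ʃə/.

ovudʊuʃə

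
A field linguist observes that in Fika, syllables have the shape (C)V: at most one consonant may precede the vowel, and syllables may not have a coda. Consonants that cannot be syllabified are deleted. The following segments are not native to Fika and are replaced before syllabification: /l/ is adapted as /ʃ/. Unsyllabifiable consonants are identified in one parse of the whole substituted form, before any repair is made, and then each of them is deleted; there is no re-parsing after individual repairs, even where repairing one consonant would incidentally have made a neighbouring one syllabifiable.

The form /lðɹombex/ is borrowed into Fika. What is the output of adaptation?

Substitution: /l/ → /ʃ/, giving /ʃðɹombex/.
Syllabifying with onset maximization leaves /ʃ/, /ð/, /m/, /x/ stranded (no codas are permitted; onsets are limited to one consonant).
Deleting the stranded consonants removes /ʃ/, /ð/, /m/, /x/.

ɹobe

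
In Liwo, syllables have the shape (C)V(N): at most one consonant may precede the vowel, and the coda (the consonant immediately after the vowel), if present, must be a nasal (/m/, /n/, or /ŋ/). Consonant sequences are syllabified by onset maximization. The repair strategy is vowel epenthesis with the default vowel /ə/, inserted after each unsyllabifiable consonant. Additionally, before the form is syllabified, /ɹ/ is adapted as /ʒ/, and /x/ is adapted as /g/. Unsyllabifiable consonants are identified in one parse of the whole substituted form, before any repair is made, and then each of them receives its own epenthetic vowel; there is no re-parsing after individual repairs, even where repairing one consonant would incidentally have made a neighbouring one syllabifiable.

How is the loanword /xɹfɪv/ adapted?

gəʒəfɪvə

Substitution: /x/ → /g/, /ɹ/ → /ʒ/, giving /gʒfɪv/.
Under (C)V(N), the unsyllabifiable consonants are /g/, /ʒ/, /v/ (only a nasal (/m/, /n/, or /ŋ/) is licensed in coda position; onsets are limited to one consonant).
Epenthesis after each stranded consonant: /g/ → /gə/, /ʒ/ → /ʒə/, /v/ → /və/.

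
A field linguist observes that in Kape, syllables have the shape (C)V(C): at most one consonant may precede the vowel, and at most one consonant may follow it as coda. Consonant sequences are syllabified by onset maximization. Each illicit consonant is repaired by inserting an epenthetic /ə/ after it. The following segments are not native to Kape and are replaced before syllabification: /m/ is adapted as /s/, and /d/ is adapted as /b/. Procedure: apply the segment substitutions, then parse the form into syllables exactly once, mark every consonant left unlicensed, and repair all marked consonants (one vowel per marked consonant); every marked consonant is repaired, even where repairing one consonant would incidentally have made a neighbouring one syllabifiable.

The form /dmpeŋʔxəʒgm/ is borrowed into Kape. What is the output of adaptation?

bəsəpeŋʔəxəʒgəsə

Substitution: /d/ → /b/, /m/ → /s/, giving /bspeŋʔxəʒgs/.
Syllabifying with onset maximization leaves /b/, /s/, /ʔ/, /g/, /s/ stranded (at most one coda consonant is licensed; onsets are limited to one consonant).
Inserting the epenthetic vowel yields /b/ → /bə/, /s/ → /sə/, /ʔ/ → /ʔə/, /g/ → /gə/, /s/ → /sə/.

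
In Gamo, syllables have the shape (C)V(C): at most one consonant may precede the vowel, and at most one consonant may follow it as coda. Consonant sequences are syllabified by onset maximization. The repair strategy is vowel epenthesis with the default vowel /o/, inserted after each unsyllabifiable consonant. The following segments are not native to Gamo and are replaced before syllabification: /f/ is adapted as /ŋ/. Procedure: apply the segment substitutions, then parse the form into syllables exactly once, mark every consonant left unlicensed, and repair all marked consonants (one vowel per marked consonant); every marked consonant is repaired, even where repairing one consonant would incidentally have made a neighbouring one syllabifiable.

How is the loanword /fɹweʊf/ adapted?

ŋoɹoweʊŋ

Substitution: /f/ → /ŋ/, giving /ŋɹweʊŋ/.
The consonants /ŋ/, /ɹ/ cannot be parsed into a legal (C)V(C) syllable (at most one coda consonant is licensed; onsets are limited to one consonant).
Inserting the epenthetic vowel yields /ŋ/ → /ŋo/, /ɹ/ → /ɹo/.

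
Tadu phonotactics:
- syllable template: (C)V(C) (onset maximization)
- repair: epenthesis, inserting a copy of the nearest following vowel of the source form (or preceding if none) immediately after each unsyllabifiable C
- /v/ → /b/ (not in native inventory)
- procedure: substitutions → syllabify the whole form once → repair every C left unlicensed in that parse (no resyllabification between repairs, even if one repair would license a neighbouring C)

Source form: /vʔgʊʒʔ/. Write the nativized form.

bʊʔʊgʊʒʔʊ

Substitution: /v/ → /b/, giving /bʔgʊʒʔ/.
The consonants /b/, /ʔ/, /ʔ/ cannot be parsed into a legal (C)V(C) syllable (at most one coda consonant is licensed; onsets are limited to one consonant).
Each unlicensed consonant becomes the onset of a new syllable: /b/ → /bʊ/, /ʔ/ → /ʔʊ/, /ʔ/ → /ʔʊ/.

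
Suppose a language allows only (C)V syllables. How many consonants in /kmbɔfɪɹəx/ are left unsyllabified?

3

Syllabifying with onset maximization leaves /k/, /m/, /x/ stranded (no codas are permitted; onsets are limited to one consonant).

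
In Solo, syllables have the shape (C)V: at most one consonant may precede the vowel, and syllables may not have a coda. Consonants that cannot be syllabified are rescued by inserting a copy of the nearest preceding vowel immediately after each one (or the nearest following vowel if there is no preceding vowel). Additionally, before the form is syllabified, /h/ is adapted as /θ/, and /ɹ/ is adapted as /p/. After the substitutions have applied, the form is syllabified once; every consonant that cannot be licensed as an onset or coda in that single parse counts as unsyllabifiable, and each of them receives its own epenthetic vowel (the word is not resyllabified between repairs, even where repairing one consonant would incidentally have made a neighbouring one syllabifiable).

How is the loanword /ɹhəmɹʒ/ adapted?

Substitution: /ɹ/ → /p/, /h/ → /θ/, giving /pθəmpʒ/.
Syllabifying with onset maximization leaves /p/, /m/, /p/, /ʒ/ stranded (no codas are permitted; onsets are limited to one consonant).
Each unlicensed consonant becomes the onset of a new syllable: /p/ → /pə/, /m/ → /mə/, /p/ → /pə/, /ʒ/ → /ʒə/.

pəθəməpəʒə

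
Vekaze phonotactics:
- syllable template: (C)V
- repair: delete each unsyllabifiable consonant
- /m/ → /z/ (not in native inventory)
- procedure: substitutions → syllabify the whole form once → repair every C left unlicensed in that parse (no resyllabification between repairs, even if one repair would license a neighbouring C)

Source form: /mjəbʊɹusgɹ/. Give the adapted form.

jəbʊɹu

Substitution: /m/ → /z/, giving /zjəbʊɹusgɹ/.
Under (C)V, the unsyllabifiable consonants are /z/, /s/, /g/, /ɹ/ (no codas are permitted; onsets are limited to one consonant).
Deleting the stranded consonants removes /z/, /s/, /g/, /ɹ/.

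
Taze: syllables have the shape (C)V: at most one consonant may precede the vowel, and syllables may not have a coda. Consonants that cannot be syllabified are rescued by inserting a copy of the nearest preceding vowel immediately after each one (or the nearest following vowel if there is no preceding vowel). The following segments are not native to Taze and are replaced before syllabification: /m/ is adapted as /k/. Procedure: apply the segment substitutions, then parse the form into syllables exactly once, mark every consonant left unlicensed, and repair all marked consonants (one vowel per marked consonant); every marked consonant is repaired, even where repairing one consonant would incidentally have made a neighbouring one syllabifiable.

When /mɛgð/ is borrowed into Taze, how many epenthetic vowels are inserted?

After substitution the input is /kɛgð/.
The unsyllabifiable consonants are /g/, /ð/; each receives one epenthetic vowel.

2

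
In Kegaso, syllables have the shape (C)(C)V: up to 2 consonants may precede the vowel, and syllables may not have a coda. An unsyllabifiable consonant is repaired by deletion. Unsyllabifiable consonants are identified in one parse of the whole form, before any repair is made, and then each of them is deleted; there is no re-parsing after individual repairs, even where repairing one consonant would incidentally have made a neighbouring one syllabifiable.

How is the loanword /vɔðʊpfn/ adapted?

The consonants /p/, /f/, /n/ cannot be parsed into a legal (C)(C)V syllable (no codas are permitted; onsets may contain at most 2 consonants).
Deleting the stranded consonants removes /p/, /f/, /n/.

vɔðʊ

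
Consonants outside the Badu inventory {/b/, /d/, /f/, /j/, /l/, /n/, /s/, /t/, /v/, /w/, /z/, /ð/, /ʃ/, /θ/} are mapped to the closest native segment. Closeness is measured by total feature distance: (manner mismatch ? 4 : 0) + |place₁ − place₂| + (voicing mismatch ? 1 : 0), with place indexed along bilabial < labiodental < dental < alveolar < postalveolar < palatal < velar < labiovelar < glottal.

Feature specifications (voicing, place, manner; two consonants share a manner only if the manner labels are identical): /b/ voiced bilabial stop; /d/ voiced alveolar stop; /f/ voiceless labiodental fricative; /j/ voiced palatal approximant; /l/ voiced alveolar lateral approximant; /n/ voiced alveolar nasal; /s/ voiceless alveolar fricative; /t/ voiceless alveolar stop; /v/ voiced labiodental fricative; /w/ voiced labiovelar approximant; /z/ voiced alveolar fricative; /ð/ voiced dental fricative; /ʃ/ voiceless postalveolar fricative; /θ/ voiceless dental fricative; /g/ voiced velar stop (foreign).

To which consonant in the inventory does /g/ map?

/d/ is closest: same manner (stop), place distance 3 (velar→alveolar), same voicing; total 3. Next closest is /t/ at distance 4.

d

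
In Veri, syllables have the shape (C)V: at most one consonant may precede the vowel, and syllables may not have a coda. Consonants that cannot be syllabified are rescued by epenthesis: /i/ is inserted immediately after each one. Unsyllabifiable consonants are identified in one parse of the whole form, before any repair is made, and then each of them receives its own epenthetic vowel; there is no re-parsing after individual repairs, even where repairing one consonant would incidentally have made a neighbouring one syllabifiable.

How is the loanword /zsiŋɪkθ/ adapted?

Under (C)V, the unsyllabifiable consonants are /z/, /k/, /θ/ (no codas are permitted; onsets are limited to one consonant).
Epenthesis after each stranded consonant: /z/ → /zi/, /k/ → /ki/, /θ/ → /θi/.

zisiŋɪkiθi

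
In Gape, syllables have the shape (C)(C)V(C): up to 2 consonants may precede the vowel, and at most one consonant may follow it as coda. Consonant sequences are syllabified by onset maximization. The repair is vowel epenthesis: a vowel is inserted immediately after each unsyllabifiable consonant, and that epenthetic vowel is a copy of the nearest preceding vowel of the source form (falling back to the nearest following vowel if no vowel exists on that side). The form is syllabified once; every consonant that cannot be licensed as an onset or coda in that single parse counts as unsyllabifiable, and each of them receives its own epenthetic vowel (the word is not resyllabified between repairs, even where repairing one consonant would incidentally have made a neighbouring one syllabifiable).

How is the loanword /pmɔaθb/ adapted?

pmɔaθba

Syllabifying with onset maximization leaves /b/ stranded (at most one coda consonant is licensed; onsets may contain at most 2 consonants).
Each unlicensed consonant becomes the onset of a new syllable: /b/ → /ba/.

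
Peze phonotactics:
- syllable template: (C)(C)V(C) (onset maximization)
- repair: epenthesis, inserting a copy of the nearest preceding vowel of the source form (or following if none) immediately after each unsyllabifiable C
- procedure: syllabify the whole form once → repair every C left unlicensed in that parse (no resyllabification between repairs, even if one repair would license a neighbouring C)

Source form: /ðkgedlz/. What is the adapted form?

ðekgedleze

The consonants /ð/, /l/, /z/ cannot be parsed into a legal (C)(C)V(C) syllable (at most one coda consonant is licensed; onsets may contain at most 2 consonants).
Epenthesis after each stranded consonant: /ð/ → /ðe/, /l/ → /le/, /z/ → /ze/.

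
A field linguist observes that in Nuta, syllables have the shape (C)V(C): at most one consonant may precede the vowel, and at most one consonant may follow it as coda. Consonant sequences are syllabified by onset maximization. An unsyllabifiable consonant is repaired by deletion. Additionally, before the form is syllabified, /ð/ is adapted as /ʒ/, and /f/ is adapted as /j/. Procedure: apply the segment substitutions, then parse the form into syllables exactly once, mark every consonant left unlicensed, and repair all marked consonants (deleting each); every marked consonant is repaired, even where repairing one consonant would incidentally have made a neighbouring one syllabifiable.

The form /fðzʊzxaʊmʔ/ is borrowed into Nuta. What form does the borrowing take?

Substitution: /f/ → /j/, /ð/ → /ʒ/, giving /jʒzʊzxaʊmʔ/.
Under (C)V(C), the unsyllabifiable consonants are /j/, /ʒ/, /ʔ/ (at most one coda consonant is licensed; onsets are limited to one consonant).
Each unlicensed consonant is deleted: /j/, /ʒ/, /ʔ/.

zʊzxaʊm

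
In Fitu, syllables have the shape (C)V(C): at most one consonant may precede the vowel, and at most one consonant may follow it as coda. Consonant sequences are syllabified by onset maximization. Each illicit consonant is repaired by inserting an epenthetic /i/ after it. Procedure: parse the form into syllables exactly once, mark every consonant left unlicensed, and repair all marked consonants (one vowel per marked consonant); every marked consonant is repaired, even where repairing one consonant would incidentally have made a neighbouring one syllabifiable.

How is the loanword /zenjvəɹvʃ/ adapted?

zenjivəɹviʃi

Syllabifying with onset maximization leaves /j/, /v/, /ʃ/ stranded (at most one coda consonant is licensed; onsets are limited to one consonant).
Each unlicensed consonant becomes the onset of a new syllable: /j/ → /ji/, /v/ → /vi/, /ʃ/ → /ʃi/.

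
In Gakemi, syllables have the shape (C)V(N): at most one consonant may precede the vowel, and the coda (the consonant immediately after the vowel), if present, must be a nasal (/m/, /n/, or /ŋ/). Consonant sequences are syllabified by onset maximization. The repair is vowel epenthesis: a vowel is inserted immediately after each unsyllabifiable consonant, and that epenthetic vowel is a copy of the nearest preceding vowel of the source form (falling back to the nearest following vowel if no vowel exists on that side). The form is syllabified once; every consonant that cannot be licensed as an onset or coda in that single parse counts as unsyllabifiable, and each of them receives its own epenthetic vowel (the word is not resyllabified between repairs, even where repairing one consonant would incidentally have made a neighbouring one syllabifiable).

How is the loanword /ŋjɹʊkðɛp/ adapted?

Under (C)V(N), the unsyllabifiable consonants are /ŋ/, /j/, /k/, /p/ (only a nasal (/m/, /n/, or /ŋ/) is licensed in coda position; onsets are limited to one consonant).
Epenthesis after each stranded consonant: /ŋ/ → /ŋʊ/, /j/ → /jʊ/, /k/ → /kʊ/, /p/ → /pɛ/.

ŋʊjʊɹʊkʊðɛpɛ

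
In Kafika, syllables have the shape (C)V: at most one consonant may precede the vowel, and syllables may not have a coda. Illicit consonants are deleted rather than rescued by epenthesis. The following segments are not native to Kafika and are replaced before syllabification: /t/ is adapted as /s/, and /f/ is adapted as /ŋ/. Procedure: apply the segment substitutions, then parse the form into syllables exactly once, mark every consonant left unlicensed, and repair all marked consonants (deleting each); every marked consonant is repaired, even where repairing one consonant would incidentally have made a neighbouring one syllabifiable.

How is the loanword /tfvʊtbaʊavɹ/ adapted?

Substitution: /t/ → /s/, /f/ → /ŋ/, giving /sŋvʊsbaʊavɹ/.
Syllabifying with onset maximization leaves /s/, /ŋ/, /s/, /v/, /ɹ/ stranded (no codas are permitted; onsets are limited to one consonant).
Each unlicensed consonant is deleted: /s/, /ŋ/, /s/, /v/, /ɹ/.

vʊbaʊa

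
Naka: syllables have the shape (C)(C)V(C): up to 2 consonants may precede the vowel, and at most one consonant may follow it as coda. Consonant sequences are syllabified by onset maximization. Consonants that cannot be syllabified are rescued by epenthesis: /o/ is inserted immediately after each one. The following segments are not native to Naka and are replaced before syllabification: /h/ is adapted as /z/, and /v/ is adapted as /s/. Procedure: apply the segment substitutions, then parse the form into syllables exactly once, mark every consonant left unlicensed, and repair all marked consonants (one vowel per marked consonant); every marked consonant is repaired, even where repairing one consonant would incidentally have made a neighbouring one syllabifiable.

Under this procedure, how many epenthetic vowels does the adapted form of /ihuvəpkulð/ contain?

After substitution the input is /izusəpkulð/.
The unsyllabifiable consonants are /ð/; each receives one epenthetic vowel.

1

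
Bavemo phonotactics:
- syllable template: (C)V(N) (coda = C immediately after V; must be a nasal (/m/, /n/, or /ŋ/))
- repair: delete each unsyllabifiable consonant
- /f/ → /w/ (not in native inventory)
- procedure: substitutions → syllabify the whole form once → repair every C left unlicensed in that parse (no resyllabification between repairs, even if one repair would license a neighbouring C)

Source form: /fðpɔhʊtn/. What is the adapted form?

Substitution: /f/ → /w/, giving /wðpɔhʊtn/.
Syllabifying with onset maximization leaves /w/, /ð/, /t/, /n/ stranded (only a nasal (/m/, /n/, or /ŋ/) is licensed in coda position; onsets are limited to one consonant).
Deletion applies to /w/, /ð/, /t/, /n/.

pɔhʊ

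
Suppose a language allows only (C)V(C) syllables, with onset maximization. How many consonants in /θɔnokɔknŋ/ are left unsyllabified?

Syllabifying with onset maximization leaves /n/, /ŋ/ stranded (at most one coda consonant is licensed; onsets are limited to one consonant).

2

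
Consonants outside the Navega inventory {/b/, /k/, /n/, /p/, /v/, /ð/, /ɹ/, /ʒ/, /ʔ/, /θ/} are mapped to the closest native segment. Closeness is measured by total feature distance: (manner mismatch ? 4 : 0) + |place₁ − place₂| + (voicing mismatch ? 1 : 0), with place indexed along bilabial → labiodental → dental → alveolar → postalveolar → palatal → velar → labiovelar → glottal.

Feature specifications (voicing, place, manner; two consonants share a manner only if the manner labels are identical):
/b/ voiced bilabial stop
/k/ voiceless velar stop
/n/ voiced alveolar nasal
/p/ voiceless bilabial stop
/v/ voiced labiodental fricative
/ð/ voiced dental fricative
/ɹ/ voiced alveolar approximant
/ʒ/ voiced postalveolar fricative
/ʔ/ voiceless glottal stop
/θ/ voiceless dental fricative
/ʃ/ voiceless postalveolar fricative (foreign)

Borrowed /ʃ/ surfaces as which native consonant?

ʒ

/ʒ/ is closest: same manner (fricative), place distance 0 (postalveolar→postalveolar), voicing differs (+1); total 1. Next closest is /θ/ at distance 2.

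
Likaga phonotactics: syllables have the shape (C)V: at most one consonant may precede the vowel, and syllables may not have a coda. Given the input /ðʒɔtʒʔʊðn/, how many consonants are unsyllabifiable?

5

Syllabifying with onset maximization leaves /ð/, /t/, /ʒ/, /ð/, /n/ stranded (no codas are permitted; onsets are limited to one consonant).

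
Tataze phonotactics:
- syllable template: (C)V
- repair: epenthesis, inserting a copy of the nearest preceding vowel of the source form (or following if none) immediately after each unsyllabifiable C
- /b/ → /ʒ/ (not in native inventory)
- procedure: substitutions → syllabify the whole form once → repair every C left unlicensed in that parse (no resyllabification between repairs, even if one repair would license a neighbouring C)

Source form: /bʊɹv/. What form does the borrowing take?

Substitution: /b/ → /ʒ/, giving /ʒʊɹv/.
Syllabifying with onset maximization leaves /ɹ/, /v/ stranded (no codas are permitted; onsets are limited to one consonant).
Inserting the epenthetic vowel yields /ɹ/ → /ɹʊ/, /v/ → /vʊ/.

ʒʊɹʊvʊ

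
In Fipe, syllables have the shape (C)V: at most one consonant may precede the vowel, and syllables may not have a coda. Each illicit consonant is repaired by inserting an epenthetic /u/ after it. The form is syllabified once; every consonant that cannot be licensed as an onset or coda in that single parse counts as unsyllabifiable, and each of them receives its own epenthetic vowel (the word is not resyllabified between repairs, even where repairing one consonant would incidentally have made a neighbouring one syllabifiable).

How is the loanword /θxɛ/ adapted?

Under (C)V, the unsyllabifiable consonants are /θ/ (no codas are permitted; onsets are limited to one consonant).
Inserting the epenthetic vowel yields /θ/ → /θu/.

θuxɛ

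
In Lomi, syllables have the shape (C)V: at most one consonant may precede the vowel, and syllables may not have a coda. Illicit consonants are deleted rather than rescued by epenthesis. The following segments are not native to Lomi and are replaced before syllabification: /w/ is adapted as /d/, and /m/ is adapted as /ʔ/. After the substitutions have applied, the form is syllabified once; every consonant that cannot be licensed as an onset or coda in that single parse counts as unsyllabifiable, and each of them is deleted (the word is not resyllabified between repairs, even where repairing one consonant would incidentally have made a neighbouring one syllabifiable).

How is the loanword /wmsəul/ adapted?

Substitution: /w/ → /d/, /m/ → /ʔ/, giving /dʔsəul/.
Under (C)V, the unsyllabifiable consonants are /d/, /ʔ/, /l/ (no codas are permitted; onsets are limited to one consonant).
Each unlicensed consonant is deleted: /d/, /ʔ/, /l/.

səu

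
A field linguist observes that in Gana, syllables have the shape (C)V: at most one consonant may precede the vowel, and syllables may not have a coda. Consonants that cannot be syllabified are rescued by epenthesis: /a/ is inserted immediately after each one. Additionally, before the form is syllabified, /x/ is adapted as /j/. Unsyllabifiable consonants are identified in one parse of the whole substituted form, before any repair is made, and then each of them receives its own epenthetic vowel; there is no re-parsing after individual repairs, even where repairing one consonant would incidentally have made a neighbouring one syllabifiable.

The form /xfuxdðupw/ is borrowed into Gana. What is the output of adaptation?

Substitution: /x/ → /j/, giving /jfujdðupw/.
The consonants /j/, /j/, /d/, /p/, /w/ cannot be parsed into a legal (C)V syllable (no codas are permitted; onsets are limited to one consonant).
Inserting the epenthetic vowel yields /j/ → /ja/, /j/ → /ja/, /d/ → /da/, /p/ → /pa/, /w/ → /wa/.

jafujadaðupawa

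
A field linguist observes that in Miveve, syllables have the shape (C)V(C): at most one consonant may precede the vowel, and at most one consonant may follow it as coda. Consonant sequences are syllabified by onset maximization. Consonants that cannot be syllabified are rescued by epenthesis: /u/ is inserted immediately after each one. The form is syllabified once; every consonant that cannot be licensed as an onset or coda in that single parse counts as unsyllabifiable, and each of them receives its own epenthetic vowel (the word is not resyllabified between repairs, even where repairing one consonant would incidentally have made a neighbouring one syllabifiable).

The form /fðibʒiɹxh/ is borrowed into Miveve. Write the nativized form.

Syllabifying with onset maximization leaves /f/, /x/, /h/ stranded (at most one coda consonant is licensed; onsets are limited to one consonant).
Epenthesis after each stranded consonant: /f/ → /fu/, /x/ → /xu/, /h/ → /hu/.

fuðibʒiɹxuhu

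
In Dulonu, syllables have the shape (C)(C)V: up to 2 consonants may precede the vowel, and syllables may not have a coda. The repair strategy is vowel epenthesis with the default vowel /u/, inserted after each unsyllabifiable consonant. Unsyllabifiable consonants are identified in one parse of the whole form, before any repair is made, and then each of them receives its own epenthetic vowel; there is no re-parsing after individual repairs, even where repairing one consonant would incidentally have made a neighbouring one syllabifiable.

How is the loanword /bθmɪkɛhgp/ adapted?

buθmɪkɛhugupu

Syllabifying with onset maximization leaves /b/, /h/, /g/, /p/ stranded (no codas are permitted; onsets may contain at most 2 consonants).
Inserting the epenthetic vowel yields /b/ → /bu/, /h/ → /hu/, /g/ → /gu/, /p/ → /pu/.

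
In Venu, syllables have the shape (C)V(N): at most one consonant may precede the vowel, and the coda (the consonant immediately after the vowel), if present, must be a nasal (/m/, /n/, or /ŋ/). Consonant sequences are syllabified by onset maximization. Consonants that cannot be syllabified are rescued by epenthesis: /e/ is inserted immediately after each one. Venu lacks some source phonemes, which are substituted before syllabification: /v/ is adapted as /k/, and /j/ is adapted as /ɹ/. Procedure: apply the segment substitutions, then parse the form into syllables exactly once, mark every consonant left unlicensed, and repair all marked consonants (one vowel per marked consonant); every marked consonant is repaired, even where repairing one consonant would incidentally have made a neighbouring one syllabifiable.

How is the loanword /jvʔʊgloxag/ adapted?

ɹekeʔʊgeloxage

Substitution: /j/ → /ɹ/, /v/ → /k/, giving /ɹkʔʊgloxag/.
The consonants /ɹ/, /k/, /g/, /g/ cannot be parsed into a legal (C)V(N) syllable (only a nasal (/m/, /n/, or /ŋ/) is licensed in coda position; onsets are limited to one consonant).
Epenthesis after each stranded consonant: /ɹ/ → /ɹe/, /k/ → /ke/, /g/ → /ge/, /g/ → /ge/.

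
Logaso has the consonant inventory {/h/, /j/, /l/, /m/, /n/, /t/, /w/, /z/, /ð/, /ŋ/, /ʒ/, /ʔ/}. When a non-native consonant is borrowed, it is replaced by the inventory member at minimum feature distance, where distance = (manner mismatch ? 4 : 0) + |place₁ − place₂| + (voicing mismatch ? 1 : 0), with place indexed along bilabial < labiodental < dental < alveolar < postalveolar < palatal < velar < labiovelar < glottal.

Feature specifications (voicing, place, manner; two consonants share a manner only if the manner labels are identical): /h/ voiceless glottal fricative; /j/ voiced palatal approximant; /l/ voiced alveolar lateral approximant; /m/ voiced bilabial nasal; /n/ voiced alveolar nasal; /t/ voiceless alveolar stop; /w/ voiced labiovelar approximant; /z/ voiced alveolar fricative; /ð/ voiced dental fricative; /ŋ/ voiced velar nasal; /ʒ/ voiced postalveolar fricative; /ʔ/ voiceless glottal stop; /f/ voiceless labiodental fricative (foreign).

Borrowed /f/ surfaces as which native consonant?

/ð/ is closest: same manner (fricative), place distance 1 (labiodental→dental), voicing differs (+1); total 2. Next closest is /z/ at distance 3.

ð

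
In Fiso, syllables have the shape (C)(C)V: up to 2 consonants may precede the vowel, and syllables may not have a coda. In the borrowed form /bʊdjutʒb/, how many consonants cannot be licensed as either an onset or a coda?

The consonants /t/, /ʒ/, /b/ cannot be parsed into a legal (C)(C)V syllable (no codas are permitted; onsets may contain at most 2 consonants).

3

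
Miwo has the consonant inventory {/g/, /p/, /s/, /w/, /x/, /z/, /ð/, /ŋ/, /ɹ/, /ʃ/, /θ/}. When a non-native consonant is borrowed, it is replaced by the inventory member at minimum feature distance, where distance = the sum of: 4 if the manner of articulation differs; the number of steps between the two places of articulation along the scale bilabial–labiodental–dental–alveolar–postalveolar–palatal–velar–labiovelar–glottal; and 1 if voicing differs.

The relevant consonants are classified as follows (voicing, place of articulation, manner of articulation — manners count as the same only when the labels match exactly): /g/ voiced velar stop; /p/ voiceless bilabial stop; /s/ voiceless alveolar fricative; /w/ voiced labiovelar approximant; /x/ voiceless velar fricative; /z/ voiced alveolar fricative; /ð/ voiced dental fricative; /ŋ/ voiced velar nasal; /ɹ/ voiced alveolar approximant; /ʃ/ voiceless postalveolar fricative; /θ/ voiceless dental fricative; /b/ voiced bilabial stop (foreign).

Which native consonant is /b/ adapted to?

/p/ is closest: same manner (stop), place distance 0 (bilabial→bilabial), voicing differs (+1); total 1. Next closest is /g/ at distance 6.

p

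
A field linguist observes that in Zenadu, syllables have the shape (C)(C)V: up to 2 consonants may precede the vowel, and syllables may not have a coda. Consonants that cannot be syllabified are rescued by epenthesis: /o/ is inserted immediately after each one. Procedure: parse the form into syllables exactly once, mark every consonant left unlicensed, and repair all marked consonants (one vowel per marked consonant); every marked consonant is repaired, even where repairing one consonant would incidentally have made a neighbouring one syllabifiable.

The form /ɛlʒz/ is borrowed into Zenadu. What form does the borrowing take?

Syllabifying with onset maximization leaves /l/, /ʒ/, /z/ stranded (no codas are permitted; onsets may contain at most 2 consonants).
Each unlicensed consonant becomes the onset of a new syllable: /l/ → /lo/, /ʒ/ → /ʒo/, /z/ → /zo/.

ɛloʒozo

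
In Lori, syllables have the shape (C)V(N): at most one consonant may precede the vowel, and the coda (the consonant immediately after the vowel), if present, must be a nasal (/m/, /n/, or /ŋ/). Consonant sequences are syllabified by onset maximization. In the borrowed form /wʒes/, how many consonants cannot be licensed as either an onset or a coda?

2

The consonants /w/, /s/ cannot be parsed into a legal (C)V(N) syllable (only a nasal (/m/, /n/, or /ŋ/) is licensed in coda position; onsets are limited to one consonant).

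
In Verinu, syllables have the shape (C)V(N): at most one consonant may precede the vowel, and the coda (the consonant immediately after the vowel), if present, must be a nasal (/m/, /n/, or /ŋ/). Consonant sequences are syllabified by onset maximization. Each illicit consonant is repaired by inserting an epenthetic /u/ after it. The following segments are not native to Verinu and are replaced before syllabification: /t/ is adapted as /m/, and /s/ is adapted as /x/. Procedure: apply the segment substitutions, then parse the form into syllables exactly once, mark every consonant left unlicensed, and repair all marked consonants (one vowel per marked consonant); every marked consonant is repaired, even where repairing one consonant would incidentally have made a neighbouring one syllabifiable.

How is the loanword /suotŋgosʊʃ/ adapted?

Substitution: /s/ → /x/, /t/ → /m/, giving /xuomŋgoxʊʃ/.
The consonants /ŋ/, /ʃ/ cannot be parsed into a legal (C)V(N) syllable (only a nasal (/m/, /n/, or /ŋ/) is licensed in coda position; onsets are limited to one consonant).
Each unlicensed consonant becomes the onset of a new syllable: /ŋ/ → /ŋu/, /ʃ/ → /ʃu/.

xuomŋugoxʊʃu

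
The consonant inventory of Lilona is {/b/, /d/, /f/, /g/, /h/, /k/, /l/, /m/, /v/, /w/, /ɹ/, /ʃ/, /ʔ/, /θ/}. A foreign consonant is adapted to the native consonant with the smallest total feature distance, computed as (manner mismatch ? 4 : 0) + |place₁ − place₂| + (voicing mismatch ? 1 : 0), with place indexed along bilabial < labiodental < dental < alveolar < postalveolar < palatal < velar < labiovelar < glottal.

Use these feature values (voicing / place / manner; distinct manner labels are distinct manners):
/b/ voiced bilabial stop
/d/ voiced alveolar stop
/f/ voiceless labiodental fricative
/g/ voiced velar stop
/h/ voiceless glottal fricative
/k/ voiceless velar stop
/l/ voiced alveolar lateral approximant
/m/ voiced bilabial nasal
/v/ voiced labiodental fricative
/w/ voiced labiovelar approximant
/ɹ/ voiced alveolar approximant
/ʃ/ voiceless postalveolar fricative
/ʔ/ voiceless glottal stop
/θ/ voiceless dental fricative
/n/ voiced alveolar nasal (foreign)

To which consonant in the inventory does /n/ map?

m

/m/ is closest: same manner (nasal), place distance 3 (alveolar→bilabial), same voicing; total 3. Next closest is /d/ at distance 4.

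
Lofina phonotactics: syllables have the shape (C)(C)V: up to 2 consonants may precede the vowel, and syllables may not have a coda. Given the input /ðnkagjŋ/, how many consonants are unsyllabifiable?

4

The consonants /ð/, /g/, /j/, /ŋ/ cannot be parsed into a legal (C)(C)V syllable (no codas are permitted; onsets may contain at most 2 consonants).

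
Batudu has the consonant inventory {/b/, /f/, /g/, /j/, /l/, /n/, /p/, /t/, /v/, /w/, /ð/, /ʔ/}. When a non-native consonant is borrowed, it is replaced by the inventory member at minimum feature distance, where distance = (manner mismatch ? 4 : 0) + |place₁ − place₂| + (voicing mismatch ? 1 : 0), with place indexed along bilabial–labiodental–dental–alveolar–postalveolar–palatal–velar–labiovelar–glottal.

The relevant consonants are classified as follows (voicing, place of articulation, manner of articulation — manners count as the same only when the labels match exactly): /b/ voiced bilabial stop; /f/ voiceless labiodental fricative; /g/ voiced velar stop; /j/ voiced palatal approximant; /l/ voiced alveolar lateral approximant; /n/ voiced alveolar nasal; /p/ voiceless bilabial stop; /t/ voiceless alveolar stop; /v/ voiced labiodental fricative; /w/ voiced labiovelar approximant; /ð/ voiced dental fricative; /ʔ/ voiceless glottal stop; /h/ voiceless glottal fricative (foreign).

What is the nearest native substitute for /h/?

ʔ

/ʔ/ is closest: manner differs (fricative→stop, +4), place distance 0 (glottal→glottal), same voicing; total 4. Next closest is /w/ at distance 6.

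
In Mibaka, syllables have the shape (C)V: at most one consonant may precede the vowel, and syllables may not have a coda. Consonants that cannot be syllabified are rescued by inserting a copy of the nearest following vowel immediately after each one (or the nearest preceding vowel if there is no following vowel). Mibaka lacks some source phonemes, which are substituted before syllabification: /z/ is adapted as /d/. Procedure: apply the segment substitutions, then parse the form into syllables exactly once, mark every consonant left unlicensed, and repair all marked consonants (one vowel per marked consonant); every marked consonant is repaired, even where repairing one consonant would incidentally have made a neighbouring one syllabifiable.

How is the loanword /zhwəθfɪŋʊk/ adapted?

Substitution: /z/ → /d/, giving /dhwəθfɪŋʊk/.
The consonants /d/, /h/, /θ/, /k/ cannot be parsed into a legal (C)V syllable (no codas are permitted; onsets are limited to one consonant).
Epenthesis after each stranded consonant: /d/ → /də/, /h/ → /hə/, /θ/ → /θɪ/, /k/ → /kʊ/.

dəhəwəθɪfɪŋʊkʊ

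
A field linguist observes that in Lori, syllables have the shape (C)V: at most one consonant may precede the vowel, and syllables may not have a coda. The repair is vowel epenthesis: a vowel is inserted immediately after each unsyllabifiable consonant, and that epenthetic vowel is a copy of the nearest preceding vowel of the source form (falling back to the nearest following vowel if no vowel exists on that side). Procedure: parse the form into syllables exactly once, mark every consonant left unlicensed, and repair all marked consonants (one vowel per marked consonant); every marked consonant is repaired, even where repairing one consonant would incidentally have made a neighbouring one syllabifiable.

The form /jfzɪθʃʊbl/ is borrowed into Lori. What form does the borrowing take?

Under (C)V, the unsyllabifiable consonants are /j/, /f/, /θ/, /b/, /l/ (no codas are permitted; onsets are limited to one consonant).
Each unlicensed consonant becomes the onset of a new syllable: /j/ → /jɪ/, /f/ → /fɪ/, /θ/ → /θɪ/, /b/ → /bʊ/, /l/ → /lʊ/.

jɪfɪzɪθɪʃʊbʊlʊ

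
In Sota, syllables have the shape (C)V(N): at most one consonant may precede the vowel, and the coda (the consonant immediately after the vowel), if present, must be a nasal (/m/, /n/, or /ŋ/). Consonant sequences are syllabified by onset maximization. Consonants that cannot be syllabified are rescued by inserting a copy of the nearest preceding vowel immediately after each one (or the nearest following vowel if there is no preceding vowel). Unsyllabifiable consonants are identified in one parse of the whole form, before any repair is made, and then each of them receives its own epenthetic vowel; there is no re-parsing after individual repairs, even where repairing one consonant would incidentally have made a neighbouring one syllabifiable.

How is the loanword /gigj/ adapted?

gigiji

The consonants /g/, /j/ cannot be parsed into a legal (C)V(N) syllable (only a nasal (/m/, /n/, or /ŋ/) is licensed in coda position; onsets are limited to one consonant).
Each unlicensed consonant becomes the onset of a new syllable: /g/ → /gi/, /j/ → /ji/.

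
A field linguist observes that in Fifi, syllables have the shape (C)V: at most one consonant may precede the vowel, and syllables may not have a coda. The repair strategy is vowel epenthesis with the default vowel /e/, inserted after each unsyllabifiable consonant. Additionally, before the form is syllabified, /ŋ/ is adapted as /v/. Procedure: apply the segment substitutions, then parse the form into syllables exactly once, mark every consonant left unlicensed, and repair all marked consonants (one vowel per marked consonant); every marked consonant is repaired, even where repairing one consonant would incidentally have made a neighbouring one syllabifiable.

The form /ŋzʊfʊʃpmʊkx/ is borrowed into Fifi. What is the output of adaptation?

vezʊfʊʃepemʊkexe

Substitution: /ŋ/ → /v/, giving /vzʊfʊʃpmʊkx/.
Syllabifying with onset maximization leaves /v/, /ʃ/, /p/, /k/, /x/ stranded (no codas are permitted; onsets are limited to one consonant).
Each unlicensed consonant becomes the onset of a new syllable: /v/ → /ve/, /ʃ/ → /ʃe/, /p/ → /pe/, /k/ → /ke/, /x/ → /xe/.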